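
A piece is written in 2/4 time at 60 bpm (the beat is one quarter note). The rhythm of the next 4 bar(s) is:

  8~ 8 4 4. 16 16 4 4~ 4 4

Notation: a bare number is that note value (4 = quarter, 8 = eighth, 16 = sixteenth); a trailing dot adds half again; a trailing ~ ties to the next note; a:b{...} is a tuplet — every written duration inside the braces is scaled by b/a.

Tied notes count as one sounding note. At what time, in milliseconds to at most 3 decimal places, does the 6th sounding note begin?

1. 0.0ms @ 0 + 1000.0ms (1)
2. 1000.0ms @ 1 + 1000.0ms (1)
3. 2000.0ms @ 2 + 1500.0ms (3/2)
4. 3500.0ms @ 7/2 + 250.0ms (1/4)
5. 3750.0ms @ 15/4 + 250.0ms (1/4)
6. 4000.0ms @ 4 + 1000.0ms (1)
7. 5000.0ms @ 5 + 2000.0ms (2)
8. 7000.0ms @ 7 + 1000.0ms (1)

note 6 onset = 4b = 4000.0ms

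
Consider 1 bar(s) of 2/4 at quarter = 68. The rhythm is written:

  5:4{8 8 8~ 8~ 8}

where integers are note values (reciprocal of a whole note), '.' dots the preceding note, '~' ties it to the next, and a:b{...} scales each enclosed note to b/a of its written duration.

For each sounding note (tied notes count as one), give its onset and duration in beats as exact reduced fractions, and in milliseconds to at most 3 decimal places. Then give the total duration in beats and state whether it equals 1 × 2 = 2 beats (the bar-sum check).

1) 0.0ms=0b +352.941ms=2/5b
2) 352.941ms=2/5b +352.941ms=2/5b
3) 705.882ms=4/5b +1058.824ms=6/5b
Σ=2b of 2 (68bpm 2/4) — PASS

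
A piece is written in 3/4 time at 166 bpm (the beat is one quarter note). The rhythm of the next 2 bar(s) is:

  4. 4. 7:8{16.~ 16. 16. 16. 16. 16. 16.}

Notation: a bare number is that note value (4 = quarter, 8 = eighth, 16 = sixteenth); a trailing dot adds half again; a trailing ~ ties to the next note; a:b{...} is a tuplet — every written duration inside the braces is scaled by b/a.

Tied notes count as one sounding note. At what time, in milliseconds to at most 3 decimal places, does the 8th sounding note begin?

1. 0.0ms @ 0 + 542.169ms (3/2)
2. 542.169ms @ 3/2 + 542.169ms (3/2)
3. 1084.337ms @ 3 + 309.811ms (6/7)
4. 1394.148ms @ 27/7 + 154.905ms (3/7)
5. 1549.053ms @ 30/7 + 154.905ms (3/7)
6. 1703.959ms @ 33/7 + 154.905ms (3/7)
7. 1858.864ms @ 36/7 + 154.905ms (3/7)
8. 2013.769ms @ 39/7 + 154.905ms (3/7)

note 8 onset = 39/7b = 2013.769ms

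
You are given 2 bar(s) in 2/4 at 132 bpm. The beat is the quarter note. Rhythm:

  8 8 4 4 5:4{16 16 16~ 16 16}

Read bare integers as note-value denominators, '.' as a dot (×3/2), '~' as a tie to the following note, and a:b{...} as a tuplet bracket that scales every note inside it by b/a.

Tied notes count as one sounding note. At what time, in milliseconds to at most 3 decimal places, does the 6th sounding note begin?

1. 0.0ms @ 0 + 227.273ms (1/2)
2. 227.273ms @ 1/2 + 227.273ms (1/2)
3. 454.545ms @ 1 + 454.545ms (1)
4. 909.091ms @ 2 + 454.545ms (1)
5. 1363.636ms @ 3 + 90.909ms (1/5)
6. 1454.545ms @ 16/5 + 90.909ms (1/5)
7. 1545.455ms @ 17/5 + 181.818ms (2/5)
8. 1727.273ms @ 19/5 + 90.909ms (1/5)

note 6 onset = 16/5b = 1454.545ms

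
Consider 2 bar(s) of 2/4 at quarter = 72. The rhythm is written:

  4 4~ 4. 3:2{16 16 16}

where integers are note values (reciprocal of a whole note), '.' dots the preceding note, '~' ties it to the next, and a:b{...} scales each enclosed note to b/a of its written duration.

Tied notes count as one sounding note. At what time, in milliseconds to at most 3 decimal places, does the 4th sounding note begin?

note 4 onset = 11/3b = 3055.556ms

1. 0.0ms @ 0 + 833.333ms (1)
2. 833.333ms @ 1 + 2083.333ms (5/2)
3. 2916.667ms @ 7/2 + 138.889ms (1/6)
4. 3055.556ms @ 11/3 + 138.889ms (1/6)
5. 3194.444ms @ 23/6 + 138.889ms (1/6)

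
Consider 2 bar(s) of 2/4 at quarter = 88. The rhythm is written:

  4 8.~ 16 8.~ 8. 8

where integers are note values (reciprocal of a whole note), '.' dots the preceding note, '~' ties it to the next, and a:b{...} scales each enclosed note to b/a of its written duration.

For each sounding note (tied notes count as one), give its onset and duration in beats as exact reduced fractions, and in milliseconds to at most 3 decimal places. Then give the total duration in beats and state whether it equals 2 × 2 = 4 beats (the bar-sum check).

1) 0.0ms=0b +681.818ms=1b
2) 681.818ms=1b +681.818ms=1b
3) 1363.636ms=2b +1022.727ms=3/2b
4) 2386.364ms=7/2b +340.909ms=1/2b
Σ=4b of 4 (88bpm 2/4) — PASS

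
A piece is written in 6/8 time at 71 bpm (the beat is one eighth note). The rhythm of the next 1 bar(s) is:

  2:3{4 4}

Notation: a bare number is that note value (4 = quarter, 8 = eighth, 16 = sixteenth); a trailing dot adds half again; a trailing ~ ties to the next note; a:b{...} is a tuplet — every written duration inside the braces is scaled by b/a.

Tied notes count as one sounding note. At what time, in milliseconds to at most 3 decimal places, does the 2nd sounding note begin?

1. 0.0ms @ 0 + 2535.211ms (3)
2. 2535.211ms @ 3 + 2535.211ms (3)

note 2 onset = 3b = 2535.211ms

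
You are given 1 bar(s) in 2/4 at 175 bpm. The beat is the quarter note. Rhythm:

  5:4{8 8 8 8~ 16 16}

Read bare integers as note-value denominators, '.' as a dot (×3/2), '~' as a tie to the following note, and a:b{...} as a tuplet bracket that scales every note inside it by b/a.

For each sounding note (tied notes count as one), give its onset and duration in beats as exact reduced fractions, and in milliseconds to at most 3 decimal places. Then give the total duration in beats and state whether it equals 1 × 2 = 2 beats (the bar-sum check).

1) 0.0ms=0b +137.143ms=2/5b
2) 137.143ms=2/5b +137.143ms=2/5b
3) 274.286ms=4/5b +137.143ms=2/5b
4) 411.429ms=6/5b +205.714ms=3/5b
5) 617.143ms=9/5b +68.571ms=1/5b
Σ=2b of 2 (175bpm 2/4) — PASS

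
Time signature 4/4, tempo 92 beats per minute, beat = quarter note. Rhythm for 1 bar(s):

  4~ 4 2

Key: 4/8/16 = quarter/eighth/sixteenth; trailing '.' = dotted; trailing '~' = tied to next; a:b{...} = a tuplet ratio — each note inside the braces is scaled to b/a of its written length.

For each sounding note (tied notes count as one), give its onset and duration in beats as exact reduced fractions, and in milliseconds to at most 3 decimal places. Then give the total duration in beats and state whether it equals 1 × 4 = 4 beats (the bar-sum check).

1) 0.0ms=0b +1304.348ms=2b
2) 1304.348ms=2b +1304.348ms=2b
Σ=4b of 4 (92bpm 4/4) — PASS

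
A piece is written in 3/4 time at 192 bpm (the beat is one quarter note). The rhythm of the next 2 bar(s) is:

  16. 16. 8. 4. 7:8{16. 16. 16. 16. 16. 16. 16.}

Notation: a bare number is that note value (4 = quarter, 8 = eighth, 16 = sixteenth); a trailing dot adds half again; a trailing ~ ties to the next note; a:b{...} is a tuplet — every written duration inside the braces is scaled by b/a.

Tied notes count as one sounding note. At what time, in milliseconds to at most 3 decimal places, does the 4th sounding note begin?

1. 0.0ms @ 0 + 117.188ms (3/8)
2. 117.188ms @ 3/8 + 117.188ms (3/8)
3. 234.375ms @ 3/4 + 234.375ms (3/4)
4. 468.75ms @ 3/2 + 468.75ms (3/2)
5. 937.5ms @ 3 + 133.929ms (3/7)
6. 1071.429ms @ 24/7 + 133.929ms (3/7)
7. 1205.357ms @ 27/7 + 133.929ms (3/7)
8. 1339.286ms @ 30/7 + 133.929ms (3/7)
9. 1473.214ms @ 33/7 + 133.929ms (3/7)
10. 1607.143ms @ 36/7 + 133.929ms (3/7)
11. 1741.071ms @ 39/7 + 133.929ms (3/7)

note 4 onset = 3/2b = 468.75ms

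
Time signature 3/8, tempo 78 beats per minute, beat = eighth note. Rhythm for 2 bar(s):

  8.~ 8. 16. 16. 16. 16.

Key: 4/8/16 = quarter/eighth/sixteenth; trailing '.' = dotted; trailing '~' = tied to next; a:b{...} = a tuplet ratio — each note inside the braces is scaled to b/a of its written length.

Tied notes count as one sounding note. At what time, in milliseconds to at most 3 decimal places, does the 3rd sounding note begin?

1. 0.0ms @ 0 + 2307.692ms (3)
2. 2307.692ms @ 3 + 576.923ms (3/4)
3. 2884.615ms @ 15/4 + 576.923ms (3/4)
4. 3461.538ms @ 9/2 + 576.923ms (3/4)
5. 4038.462ms @ 21/4 + 576.923ms (3/4)

note 3 onset = 15/4b = 2884.615ms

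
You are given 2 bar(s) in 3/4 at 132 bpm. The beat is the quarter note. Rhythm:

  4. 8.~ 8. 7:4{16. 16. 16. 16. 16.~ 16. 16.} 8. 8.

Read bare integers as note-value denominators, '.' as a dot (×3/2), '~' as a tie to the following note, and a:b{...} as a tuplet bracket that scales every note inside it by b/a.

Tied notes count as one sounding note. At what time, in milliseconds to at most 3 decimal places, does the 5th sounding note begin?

note 5 onset = 24/7b = 1558.442ms

1. 0.0ms @ 0 + 681.818ms (3/2)
2. 681.818ms @ 3/2 + 681.818ms (3/2)
3. 1363.636ms @ 3 + 97.403ms (3/14)
4. 1461.039ms @ 45/14 + 97.403ms (3/14)
5. 1558.442ms @ 24/7 + 97.403ms (3/14)
6. 1655.844ms @ 51/14 + 97.403ms (3/14)
7. 1753.247ms @ 27/7 + 194.805ms (3/7)
8. 1948.052ms @ 30/7 + 97.403ms (3/14)
9. 2045.455ms @ 9/2 + 340.909ms (3/4)
10. 2386.364ms @ 21/4 + 340.909ms (3/4)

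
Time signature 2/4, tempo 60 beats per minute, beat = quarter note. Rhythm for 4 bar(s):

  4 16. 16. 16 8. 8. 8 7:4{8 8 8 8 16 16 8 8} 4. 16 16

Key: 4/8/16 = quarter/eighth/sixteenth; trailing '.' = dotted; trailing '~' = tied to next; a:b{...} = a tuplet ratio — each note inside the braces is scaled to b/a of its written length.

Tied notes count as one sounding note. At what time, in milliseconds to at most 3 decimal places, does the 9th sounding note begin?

note 9 onset = 30/7b = 4285.714ms

1. 0.0ms @ 0 + 1000.0ms (1)
2. 1000.0ms @ 1 + 375.0ms (3/8)
3. 1375.0ms @ 11/8 + 375.0ms (3/8)
4. 1750.0ms @ 7/4 + 250.0ms (1/4)
5. 2000.0ms @ 2 + 750.0ms (3/4)
6. 2750.0ms @ 11/4 + 750.0ms (3/4)
7. 3500.0ms @ 7/2 + 500.0ms (1/2)
8. 4000.0ms @ 4 + 285.714ms (2/7)
9. 4285.714ms @ 30/7 + 285.714ms (2/7)
10. 4571.429ms @ 32/7 + 285.714ms (2/7)
11. 4857.143ms @ 34/7 + 285.714ms (2/7)
12. 5142.857ms @ 36/7 + 142.857ms (1/7)
13. 5285.714ms @ 37/7 + 142.857ms (1/7)
14. 5428.571ms @ 38/7 + 285.714ms (2/7)
15. 5714.286ms @ 40/7 + 285.714ms (2/7)
16. 6000.0ms @ 6 + 1500.0ms (3/2)
17. 7500.0ms @ 15/2 + 250.0ms (1/4)
18. 7750.0ms @ 31/4 + 250.0ms (1/4)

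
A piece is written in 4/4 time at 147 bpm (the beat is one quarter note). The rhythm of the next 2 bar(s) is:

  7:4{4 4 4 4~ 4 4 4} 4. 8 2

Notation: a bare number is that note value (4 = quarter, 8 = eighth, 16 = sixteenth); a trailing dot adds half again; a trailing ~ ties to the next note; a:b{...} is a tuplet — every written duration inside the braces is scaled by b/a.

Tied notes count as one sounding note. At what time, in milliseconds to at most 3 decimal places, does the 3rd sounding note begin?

1. 0.0ms @ 0 + 233.236ms (4/7)
2. 233.236ms @ 4/7 + 233.236ms (4/7)
3. 466.472ms @ 8/7 + 233.236ms (4/7)
4. 699.708ms @ 12/7 + 466.472ms (8/7)
5. 1166.181ms @ 20/7 + 233.236ms (4/7)
6. 1399.417ms @ 24/7 + 233.236ms (4/7)
7. 1632.653ms @ 4 + 612.245ms (3/2)
8. 2244.898ms @ 11/2 + 204.082ms (1/2)
9. 2448.98ms @ 6 + 816.327ms (2)

note 3 onset = 8/7b = 466.472ms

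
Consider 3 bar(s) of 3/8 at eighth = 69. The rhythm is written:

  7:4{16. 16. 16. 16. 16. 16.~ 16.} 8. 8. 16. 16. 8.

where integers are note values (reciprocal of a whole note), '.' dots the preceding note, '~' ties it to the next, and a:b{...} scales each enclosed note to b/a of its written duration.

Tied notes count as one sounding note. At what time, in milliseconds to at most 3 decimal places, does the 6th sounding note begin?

1. 0.0ms @ 0 + 372.671ms (3/7)
2. 372.671ms @ 3/7 + 372.671ms (3/7)
3. 745.342ms @ 6/7 + 372.671ms (3/7)
4. 1118.012ms @ 9/7 + 372.671ms (3/7)
5. 1490.683ms @ 12/7 + 372.671ms (3/7)
6. 1863.354ms @ 15/7 + 745.342ms (6/7)
7. 2608.696ms @ 3 + 1304.348ms (3/2)
8. 3913.043ms @ 9/2 + 1304.348ms (3/2)
9. 5217.391ms @ 6 + 652.174ms (3/4)
10. 5869.565ms @ 27/4 + 652.174ms (3/4)
11. 6521.739ms @ 15/2 + 1304.348ms (3/2)

note 6 onset = 15/7b = 1863.354ms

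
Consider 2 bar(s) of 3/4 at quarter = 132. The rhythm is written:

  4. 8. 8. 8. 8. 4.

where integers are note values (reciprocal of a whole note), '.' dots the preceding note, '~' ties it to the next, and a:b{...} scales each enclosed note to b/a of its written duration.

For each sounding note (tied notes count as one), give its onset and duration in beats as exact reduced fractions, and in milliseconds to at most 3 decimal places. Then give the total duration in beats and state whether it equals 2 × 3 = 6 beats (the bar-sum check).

1) 0.0ms=0b +681.818ms=3/2b
2) 681.818ms=3/2b +340.909ms=3/4b
3) 1022.727ms=9/4b +340.909ms=3/4b
4) 1363.636ms=3b +340.909ms=3/4b
5) 1704.545ms=15/4b +340.909ms=3/4b
6) 2045.455ms=9/2b +681.818ms=3/2b
Σ=6b of 6 (132bpm 3/4) — PASS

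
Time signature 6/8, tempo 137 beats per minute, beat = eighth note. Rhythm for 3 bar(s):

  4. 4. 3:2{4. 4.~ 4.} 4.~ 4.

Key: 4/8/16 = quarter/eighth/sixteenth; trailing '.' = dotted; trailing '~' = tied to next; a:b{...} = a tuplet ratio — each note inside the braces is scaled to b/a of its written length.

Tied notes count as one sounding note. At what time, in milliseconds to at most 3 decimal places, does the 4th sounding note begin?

1. 0.0ms @ 0 + 1313.869ms (3)
2. 1313.869ms @ 3 + 1313.869ms (3)
3. 2627.737ms @ 6 + 875.912ms (2)
4. 3503.65ms @ 8 + 1751.825ms (4)
5. 5255.474ms @ 12 + 2627.737ms (6)

note 4 onset = 8b = 3503.65ms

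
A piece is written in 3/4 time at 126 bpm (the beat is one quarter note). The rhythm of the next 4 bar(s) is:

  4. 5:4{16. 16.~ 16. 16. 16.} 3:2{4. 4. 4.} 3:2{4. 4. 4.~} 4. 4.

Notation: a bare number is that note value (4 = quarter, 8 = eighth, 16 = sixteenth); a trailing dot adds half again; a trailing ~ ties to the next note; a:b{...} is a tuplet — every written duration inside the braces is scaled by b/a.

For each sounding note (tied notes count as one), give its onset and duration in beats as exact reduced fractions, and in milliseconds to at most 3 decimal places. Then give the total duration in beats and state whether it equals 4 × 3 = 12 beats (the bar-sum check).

1) 0.0ms=0b +714.286ms=3/2b
2) 714.286ms=3/2b +142.857ms=3/10b
3) 857.143ms=9/5b +285.714ms=3/5b
4) 1142.857ms=12/5b +142.857ms=3/10b
5) 1285.714ms=27/10b +142.857ms=3/10b
6) 1428.571ms=3b +476.19ms=1b
7) 1904.762ms=4b +476.19ms=1b
8) 2380.952ms=5b +476.19ms=1b
9) 2857.143ms=6b +476.19ms=1b
10) 3333.333ms=7b +476.19ms=1b
11) 3809.524ms=8b +1190.476ms=5/2b
12) 5000.0ms=21/2b +714.286ms=3/2b
Σ=12b of 12 (126bpm 3/4) — PASS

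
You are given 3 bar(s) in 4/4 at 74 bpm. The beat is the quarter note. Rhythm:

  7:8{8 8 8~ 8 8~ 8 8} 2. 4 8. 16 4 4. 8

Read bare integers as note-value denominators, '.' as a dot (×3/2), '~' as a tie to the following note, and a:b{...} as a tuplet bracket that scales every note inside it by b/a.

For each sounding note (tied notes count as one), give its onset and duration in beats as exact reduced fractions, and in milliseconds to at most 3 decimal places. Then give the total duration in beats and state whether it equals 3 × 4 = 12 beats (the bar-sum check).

1) 0.0ms=0b +463.32ms=4/7b
2) 463.32ms=4/7b +463.32ms=4/7b
3) 926.641ms=8/7b +926.641ms=8/7b
4) 1853.282ms=16/7b +926.641ms=8/7b
5) 2779.923ms=24/7b +463.32ms=4/7b
6) 3243.243ms=4b +2432.432ms=3b
7) 5675.676ms=7b +810.811ms=1b
8) 6486.486ms=8b +608.108ms=3/4b
9) 7094.595ms=35/4b +202.703ms=1/4b
10) 7297.297ms=9b +810.811ms=1b
11) 8108.108ms=10b +1216.216ms=3/2b
12) 9324.324ms=23/2b +405.405ms=1/2b
Σ=12b of 12 (74bpm 4/4) — PASS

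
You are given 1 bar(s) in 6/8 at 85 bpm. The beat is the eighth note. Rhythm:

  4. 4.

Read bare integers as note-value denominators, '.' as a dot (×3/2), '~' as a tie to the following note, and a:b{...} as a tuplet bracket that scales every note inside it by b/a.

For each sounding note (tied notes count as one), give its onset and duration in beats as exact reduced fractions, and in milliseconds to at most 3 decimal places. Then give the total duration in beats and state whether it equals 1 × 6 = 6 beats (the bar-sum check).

1) 0.0ms=0b +2117.647ms=3b
2) 2117.647ms=3b +2117.647ms=3b
Σ=6b of 6 (85bpm 6/8) — PASS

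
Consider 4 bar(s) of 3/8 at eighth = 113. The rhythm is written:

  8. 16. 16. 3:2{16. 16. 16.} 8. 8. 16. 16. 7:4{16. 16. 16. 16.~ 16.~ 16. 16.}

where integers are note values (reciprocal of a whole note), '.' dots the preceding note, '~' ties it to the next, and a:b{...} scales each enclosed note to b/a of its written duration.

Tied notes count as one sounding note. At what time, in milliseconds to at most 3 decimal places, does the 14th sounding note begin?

note 14 onset = 72/7b = 5461.441ms

1. 0.0ms @ 0 + 796.46ms (3/2)
2. 796.46ms @ 3/2 + 398.23ms (3/4)
3. 1194.69ms @ 9/4 + 398.23ms (3/4)
4. 1592.92ms @ 3 + 265.487ms (1/2)
5. 1858.407ms @ 7/2 + 265.487ms (1/2)
6. 2123.894ms @ 4 + 265.487ms (1/2)
7. 2389.381ms @ 9/2 + 796.46ms (3/2)
8. 3185.841ms @ 6 + 796.46ms (3/2)
9. 3982.301ms @ 15/2 + 398.23ms (3/4)
10. 4380.531ms @ 33/4 + 398.23ms (3/4)
11. 4778.761ms @ 9 + 227.56ms (3/7)
12. 5006.321ms @ 66/7 + 227.56ms (3/7)
13. 5233.881ms @ 69/7 + 227.56ms (3/7)
14. 5461.441ms @ 72/7 + 682.68ms (9/7)
15. 6144.121ms @ 81/7 + 227.56ms (3/7)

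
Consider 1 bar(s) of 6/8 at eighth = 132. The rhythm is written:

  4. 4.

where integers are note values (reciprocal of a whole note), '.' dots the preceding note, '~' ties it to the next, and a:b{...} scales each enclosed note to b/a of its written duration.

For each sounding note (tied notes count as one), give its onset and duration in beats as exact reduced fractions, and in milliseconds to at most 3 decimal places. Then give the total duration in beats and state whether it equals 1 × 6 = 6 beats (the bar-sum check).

1) 0.0ms=0b +1363.636ms=3b
2) 1363.636ms=3b +1363.636ms=3b
Σ=6b of 6 (132bpm 6/8) — PASS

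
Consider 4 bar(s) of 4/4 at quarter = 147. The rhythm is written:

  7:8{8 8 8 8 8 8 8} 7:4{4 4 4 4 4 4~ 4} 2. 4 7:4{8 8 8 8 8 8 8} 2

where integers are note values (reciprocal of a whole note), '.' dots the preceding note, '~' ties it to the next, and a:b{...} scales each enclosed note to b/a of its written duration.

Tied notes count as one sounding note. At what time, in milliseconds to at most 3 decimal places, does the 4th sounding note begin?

note 4 onset = 12/7b = 699.708ms

1. 0.0ms @ 0 + 233.236ms (4/7)
2. 233.236ms @ 4/7 + 233.236ms (4/7)
3. 466.472ms @ 8/7 + 233.236ms (4/7)
4. 699.708ms @ 12/7 + 233.236ms (4/7)
5. 932.945ms @ 16/7 + 233.236ms (4/7)
6. 1166.181ms @ 20/7 + 233.236ms (4/7)
7. 1399.417ms @ 24/7 + 233.236ms (4/7)
8. 1632.653ms @ 4 + 233.236ms (4/7)
9. 1865.889ms @ 32/7 + 233.236ms (4/7)
10. 2099.125ms @ 36/7 + 233.236ms (4/7)
11. 2332.362ms @ 40/7 + 233.236ms (4/7)
12. 2565.598ms @ 44/7 + 233.236ms (4/7)
13. 2798.834ms @ 48/7 + 466.472ms (8/7)
14. 3265.306ms @ 8 + 1224.49ms (3)
15. 4489.796ms @ 11 + 408.163ms (1)
16. 4897.959ms @ 12 + 116.618ms (2/7)
17. 5014.577ms @ 86/7 + 116.618ms (2/7)
18. 5131.195ms @ 88/7 + 116.618ms (2/7)
19. 5247.813ms @ 90/7 + 116.618ms (2/7)
20. 5364.431ms @ 92/7 + 116.618ms (2/7)
21. 5481.05ms @ 94/7 + 116.618ms (2/7)
22. 5597.668ms @ 96/7 + 116.618ms (2/7)
23. 5714.286ms @ 14 + 816.327ms (2)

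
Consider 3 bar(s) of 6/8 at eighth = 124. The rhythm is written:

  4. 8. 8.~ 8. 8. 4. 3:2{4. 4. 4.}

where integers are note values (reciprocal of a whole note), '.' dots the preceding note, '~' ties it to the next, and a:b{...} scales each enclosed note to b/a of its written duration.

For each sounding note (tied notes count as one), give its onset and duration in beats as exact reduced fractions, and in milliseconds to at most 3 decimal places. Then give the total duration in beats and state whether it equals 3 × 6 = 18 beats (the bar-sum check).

1) 0.0ms=0b +1451.613ms=3b
2) 1451.613ms=3b +725.806ms=3/2b
3) 2177.419ms=9/2b +1451.613ms=3b
4) 3629.032ms=15/2b +725.806ms=3/2b
5) 4354.839ms=9b +1451.613ms=3b
6) 5806.452ms=12b +967.742ms=2b
7) 6774.194ms=14b +967.742ms=2b
8) 7741.935ms=16b +967.742ms=2b
Σ=18b of 18 (124bpm 6/8) — PASS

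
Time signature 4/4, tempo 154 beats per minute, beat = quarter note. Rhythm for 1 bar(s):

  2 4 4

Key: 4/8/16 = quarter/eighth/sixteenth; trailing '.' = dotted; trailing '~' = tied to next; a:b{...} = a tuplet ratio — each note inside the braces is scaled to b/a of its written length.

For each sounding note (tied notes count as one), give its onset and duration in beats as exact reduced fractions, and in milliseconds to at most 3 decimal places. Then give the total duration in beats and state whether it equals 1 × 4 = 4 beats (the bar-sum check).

1) 0.0ms=0b +779.221ms=2b
2) 779.221ms=2b +389.61ms=1b
3) 1168.831ms=3b +389.61ms=1b
Σ=4b of 4 (154bpm 4/4) — PASS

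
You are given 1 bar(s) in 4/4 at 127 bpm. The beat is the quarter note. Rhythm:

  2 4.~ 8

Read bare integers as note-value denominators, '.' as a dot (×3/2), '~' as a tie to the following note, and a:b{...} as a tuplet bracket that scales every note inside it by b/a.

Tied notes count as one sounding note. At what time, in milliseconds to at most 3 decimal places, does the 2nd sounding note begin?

note 2 onset = 2b = 944.882ms

1. 0.0ms @ 0 + 944.882ms (2)
2. 944.882ms @ 2 + 944.882ms (2)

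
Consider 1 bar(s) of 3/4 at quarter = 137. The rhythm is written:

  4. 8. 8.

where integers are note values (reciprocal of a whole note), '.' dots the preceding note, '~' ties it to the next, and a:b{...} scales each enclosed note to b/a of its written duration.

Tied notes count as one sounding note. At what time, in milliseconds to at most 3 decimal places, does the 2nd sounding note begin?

1. 0.0ms @ 0 + 656.934ms (3/2)
2. 656.934ms @ 3/2 + 328.467ms (3/4)
3. 985.401ms @ 9/4 + 328.467ms (3/4)

note 2 onset = 3/2b = 656.934ms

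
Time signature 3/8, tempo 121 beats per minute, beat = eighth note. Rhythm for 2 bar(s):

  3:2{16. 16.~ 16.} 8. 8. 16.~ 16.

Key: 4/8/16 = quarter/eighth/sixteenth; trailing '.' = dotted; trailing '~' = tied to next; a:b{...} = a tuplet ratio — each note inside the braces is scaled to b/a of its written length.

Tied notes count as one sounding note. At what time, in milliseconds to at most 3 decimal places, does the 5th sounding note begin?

1. 0.0ms @ 0 + 247.934ms (1/2)
2. 247.934ms @ 1/2 + 495.868ms (1)
3. 743.802ms @ 3/2 + 743.802ms (3/2)
4. 1487.603ms @ 3 + 743.802ms (3/2)
5. 2231.405ms @ 9/2 + 743.802ms (3/2)

note 5 onset = 9/2b = 2231.405ms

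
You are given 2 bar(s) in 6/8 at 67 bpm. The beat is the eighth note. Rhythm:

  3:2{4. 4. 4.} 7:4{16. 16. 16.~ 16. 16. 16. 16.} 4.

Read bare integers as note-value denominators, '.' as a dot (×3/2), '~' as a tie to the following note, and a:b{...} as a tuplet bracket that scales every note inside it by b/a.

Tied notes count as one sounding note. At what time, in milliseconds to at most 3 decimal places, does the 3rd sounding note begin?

1. 0.0ms @ 0 + 1791.045ms (2)
2. 1791.045ms @ 2 + 1791.045ms (2)
3. 3582.09ms @ 4 + 1791.045ms (2)
4. 5373.134ms @ 6 + 383.795ms (3/7)
5. 5756.93ms @ 45/7 + 383.795ms (3/7)
6. 6140.725ms @ 48/7 + 767.591ms (6/7)
7. 6908.316ms @ 54/7 + 383.795ms (3/7)
8. 7292.111ms @ 57/7 + 383.795ms (3/7)
9. 7675.906ms @ 60/7 + 383.795ms (3/7)
10. 8059.701ms @ 9 + 2686.567ms (3)

note 3 onset = 4b = 3582.09ms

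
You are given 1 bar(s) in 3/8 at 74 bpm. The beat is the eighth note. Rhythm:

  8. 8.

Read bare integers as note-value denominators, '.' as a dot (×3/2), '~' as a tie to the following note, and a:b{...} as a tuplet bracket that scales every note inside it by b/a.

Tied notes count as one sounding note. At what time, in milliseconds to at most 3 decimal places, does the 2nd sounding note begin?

note 2 onset = 3/2b = 1216.216ms

1. 0.0ms @ 0 + 1216.216ms (3/2)
2. 1216.216ms @ 3/2 + 1216.216ms (3/2)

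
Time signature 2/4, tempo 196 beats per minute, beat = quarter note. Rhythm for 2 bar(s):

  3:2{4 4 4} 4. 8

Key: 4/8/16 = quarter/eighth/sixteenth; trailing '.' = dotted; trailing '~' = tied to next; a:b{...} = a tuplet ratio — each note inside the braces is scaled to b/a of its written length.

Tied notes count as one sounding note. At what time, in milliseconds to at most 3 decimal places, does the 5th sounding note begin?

1. 0.0ms @ 0 + 204.082ms (2/3)
2. 204.082ms @ 2/3 + 204.082ms (2/3)
3. 408.163ms @ 4/3 + 204.082ms (2/3)
4. 612.245ms @ 2 + 459.184ms (3/2)
5. 1071.429ms @ 7/2 + 153.061ms (1/2)

note 5 onset = 7/2b = 1071.429ms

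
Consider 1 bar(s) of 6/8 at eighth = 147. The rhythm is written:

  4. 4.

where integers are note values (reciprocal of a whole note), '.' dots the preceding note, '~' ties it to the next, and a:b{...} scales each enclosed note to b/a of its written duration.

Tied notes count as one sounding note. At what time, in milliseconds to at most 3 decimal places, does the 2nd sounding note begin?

1. 0.0ms @ 0 + 1224.49ms (3)
2. 1224.49ms @ 3 + 1224.49ms (3)

note 2 onset = 3b = 1224.49ms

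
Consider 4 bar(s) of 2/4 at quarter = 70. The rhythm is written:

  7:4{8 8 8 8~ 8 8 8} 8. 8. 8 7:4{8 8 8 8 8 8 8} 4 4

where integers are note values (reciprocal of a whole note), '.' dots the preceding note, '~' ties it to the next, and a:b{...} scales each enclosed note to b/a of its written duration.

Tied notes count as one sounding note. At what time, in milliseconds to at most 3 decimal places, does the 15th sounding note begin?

1. 0.0ms @ 0 + 244.898ms (2/7)
2. 244.898ms @ 2/7 + 244.898ms (2/7)
3. 489.796ms @ 4/7 + 244.898ms (2/7)
4. 734.694ms @ 6/7 + 489.796ms (4/7)
5. 1224.49ms @ 10/7 + 244.898ms (2/7)
6. 1469.388ms @ 12/7 + 244.898ms (2/7)
7. 1714.286ms @ 2 + 642.857ms (3/4)
8. 2357.143ms @ 11/4 + 642.857ms (3/4)
9. 3000.0ms @ 7/2 + 428.571ms (1/2)
10. 3428.571ms @ 4 + 244.898ms (2/7)
11. 3673.469ms @ 30/7 + 244.898ms (2/7)
12. 3918.367ms @ 32/7 + 244.898ms (2/7)
13. 4163.265ms @ 34/7 + 244.898ms (2/7)
14. 4408.163ms @ 36/7 + 244.898ms (2/7)
15. 4653.061ms @ 38/7 + 244.898ms (2/7)
16. 4897.959ms @ 40/7 + 244.898ms (2/7)
17. 5142.857ms @ 6 + 857.143ms (1)
18. 6000.0ms @ 7 + 857.143ms (1)

note 15 onset = 38/7b = 4653.061ms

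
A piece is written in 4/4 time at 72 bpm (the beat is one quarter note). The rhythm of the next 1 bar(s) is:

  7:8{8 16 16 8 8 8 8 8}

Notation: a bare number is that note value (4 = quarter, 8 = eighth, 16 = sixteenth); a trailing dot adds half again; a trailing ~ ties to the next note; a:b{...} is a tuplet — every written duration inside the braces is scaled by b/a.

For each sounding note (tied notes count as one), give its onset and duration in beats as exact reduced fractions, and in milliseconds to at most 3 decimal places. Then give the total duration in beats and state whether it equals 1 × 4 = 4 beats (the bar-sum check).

1) 0.0ms=0b +476.19ms=4/7b
2) 476.19ms=4/7b +238.095ms=2/7b
3) 714.286ms=6/7b +238.095ms=2/7b
4) 952.381ms=8/7b +476.19ms=4/7b
5) 1428.571ms=12/7b +476.19ms=4/7b
6) 1904.762ms=16/7b +476.19ms=4/7b
7) 2380.952ms=20/7b +476.19ms=4/7b
8) 2857.143ms=24/7b +476.19ms=4/7b
Σ=4b of 4 (72bpm 4/4) — PASS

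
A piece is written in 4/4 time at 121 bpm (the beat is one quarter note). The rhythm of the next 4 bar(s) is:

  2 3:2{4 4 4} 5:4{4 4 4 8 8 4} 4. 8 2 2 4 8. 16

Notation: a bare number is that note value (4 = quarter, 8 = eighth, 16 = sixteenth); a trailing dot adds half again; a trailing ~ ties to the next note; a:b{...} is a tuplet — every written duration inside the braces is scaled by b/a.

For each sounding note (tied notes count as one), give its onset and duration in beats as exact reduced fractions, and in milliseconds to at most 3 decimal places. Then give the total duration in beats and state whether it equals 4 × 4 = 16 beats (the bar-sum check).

1) 0.0ms=0b +991.736ms=2b
2) 991.736ms=2b +330.579ms=2/3b
3) 1322.314ms=8/3b +330.579ms=2/3b
4) 1652.893ms=10/3b +330.579ms=2/3b
5) 1983.471ms=4b +396.694ms=4/5b
6) 2380.165ms=24/5b +396.694ms=4/5b
7) 2776.86ms=28/5b +396.694ms=4/5b
8) 3173.554ms=32/5b +198.347ms=2/5b
9) 3371.901ms=34/5b +198.347ms=2/5b
10) 3570.248ms=36/5b +396.694ms=4/5b
11) 3966.942ms=8b +743.802ms=3/2b
12) 4710.744ms=19/2b +247.934ms=1/2b
13) 4958.678ms=10b +991.736ms=2b
14) 5950.413ms=12b +991.736ms=2b
15) 6942.149ms=14b +495.868ms=1b
16) 7438.017ms=15b +371.901ms=3/4b
17) 7809.917ms=63/4b +123.967ms=1/4b
Σ=16b of 16 (121bpm 4/4) — PASS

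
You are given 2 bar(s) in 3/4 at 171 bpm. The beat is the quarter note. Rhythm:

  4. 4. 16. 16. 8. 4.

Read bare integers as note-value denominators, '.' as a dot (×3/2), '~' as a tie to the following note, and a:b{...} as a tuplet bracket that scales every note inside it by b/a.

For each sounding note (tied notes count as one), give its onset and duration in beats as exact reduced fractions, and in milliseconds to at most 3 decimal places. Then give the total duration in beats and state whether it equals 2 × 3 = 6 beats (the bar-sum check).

1) 0.0ms=0b +526.316ms=3/2b
2) 526.316ms=3/2b +526.316ms=3/2b
3) 1052.632ms=3b +131.579ms=3/8b
4) 1184.211ms=27/8b +131.579ms=3/8b
5) 1315.789ms=15/4b +263.158ms=3/4b
6) 1578.947ms=9/2b +526.316ms=3/2b
Σ=6b of 6 (171bpm 3/4) — PASS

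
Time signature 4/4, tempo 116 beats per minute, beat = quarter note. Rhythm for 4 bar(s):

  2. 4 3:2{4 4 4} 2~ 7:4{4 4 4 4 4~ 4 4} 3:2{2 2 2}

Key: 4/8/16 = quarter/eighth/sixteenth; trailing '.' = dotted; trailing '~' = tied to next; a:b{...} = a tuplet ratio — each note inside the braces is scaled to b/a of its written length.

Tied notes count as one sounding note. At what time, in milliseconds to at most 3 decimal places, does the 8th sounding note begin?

note 8 onset = 64/7b = 4729.064ms

1. 0.0ms @ 0 + 1551.724ms (3)
2. 1551.724ms @ 3 + 517.241ms (1)
3. 2068.966ms @ 4 + 344.828ms (2/3)
4. 2413.793ms @ 14/3 + 344.828ms (2/3)
5. 2758.621ms @ 16/3 + 344.828ms (2/3)
6. 3103.448ms @ 6 + 1330.049ms (18/7)
7. 4433.498ms @ 60/7 + 295.567ms (4/7)
8. 4729.064ms @ 64/7 + 295.567ms (4/7)
9. 5024.631ms @ 68/7 + 295.567ms (4/7)
10. 5320.197ms @ 72/7 + 591.133ms (8/7)
11. 5911.33ms @ 80/7 + 295.567ms (4/7)
12. 6206.897ms @ 12 + 689.655ms (4/3)
13. 6896.552ms @ 40/3 + 689.655ms (4/3)
14. 7586.207ms @ 44/3 + 689.655ms (4/3)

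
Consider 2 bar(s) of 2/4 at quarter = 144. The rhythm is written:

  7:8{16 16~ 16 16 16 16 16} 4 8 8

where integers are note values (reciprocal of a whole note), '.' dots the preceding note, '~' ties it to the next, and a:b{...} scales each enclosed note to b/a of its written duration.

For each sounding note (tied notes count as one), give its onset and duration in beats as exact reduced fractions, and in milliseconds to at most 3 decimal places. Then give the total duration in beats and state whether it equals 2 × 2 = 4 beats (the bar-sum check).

1) 0.0ms=0b +119.048ms=2/7b
2) 119.048ms=2/7b +238.095ms=4/7b
3) 357.143ms=6/7b +119.048ms=2/7b
4) 476.19ms=8/7b +119.048ms=2/7b
5) 595.238ms=10/7b +119.048ms=2/7b
6) 714.286ms=12/7b +119.048ms=2/7b
7) 833.333ms=2b +416.667ms=1b
8) 1250.0ms=3b +208.333ms=1/2b
9) 1458.333ms=7/2b +208.333ms=1/2b
Σ=4b of 4 (144bpm 2/4) — PASS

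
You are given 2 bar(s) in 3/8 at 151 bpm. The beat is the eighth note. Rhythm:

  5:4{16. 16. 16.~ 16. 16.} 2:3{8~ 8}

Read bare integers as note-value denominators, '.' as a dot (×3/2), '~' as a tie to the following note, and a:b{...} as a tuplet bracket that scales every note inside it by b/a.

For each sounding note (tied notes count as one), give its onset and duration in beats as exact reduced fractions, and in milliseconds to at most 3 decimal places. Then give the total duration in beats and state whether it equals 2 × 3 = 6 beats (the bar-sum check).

1) 0.0ms=0b +238.411ms=3/5b
2) 238.411ms=3/5b +238.411ms=3/5b
3) 476.821ms=6/5b +476.821ms=6/5b
4) 953.642ms=12/5b +238.411ms=3/5b
5) 1192.053ms=3b +1192.053ms=3b
Σ=6b of 6 (151bpm 3/8) — PASS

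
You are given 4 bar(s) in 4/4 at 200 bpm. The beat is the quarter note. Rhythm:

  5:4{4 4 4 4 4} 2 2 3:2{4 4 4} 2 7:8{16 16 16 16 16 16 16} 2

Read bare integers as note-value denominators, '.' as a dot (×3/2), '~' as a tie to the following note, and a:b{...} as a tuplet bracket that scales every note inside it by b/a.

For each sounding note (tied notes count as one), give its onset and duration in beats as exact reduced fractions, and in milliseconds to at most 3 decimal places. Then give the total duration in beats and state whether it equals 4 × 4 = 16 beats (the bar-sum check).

1) 0.0ms=0b +240.0ms=4/5b
2) 240.0ms=4/5b +240.0ms=4/5b
3) 480.0ms=8/5b +240.0ms=4/5b
4) 720.0ms=12/5b +240.0ms=4/5b
5) 960.0ms=16/5b +240.0ms=4/5b
6) 1200.0ms=4b +600.0ms=2b
7) 1800.0ms=6b +600.0ms=2b
8) 2400.0ms=8b +200.0ms=2/3b
9) 2600.0ms=26/3b +200.0ms=2/3b
10) 2800.0ms=28/3b +200.0ms=2/3b
11) 3000.0ms=10b +600.0ms=2b
12) 3600.0ms=12b +85.714ms=2/7b
13) 3685.714ms=86/7b +85.714ms=2/7b
14) 3771.429ms=88/7b +85.714ms=2/7b
15) 3857.143ms=90/7b +85.714ms=2/7b
16) 3942.857ms=92/7b +85.714ms=2/7b
17) 4028.571ms=94/7b +85.714ms=2/7b
18) 4114.286ms=96/7b +85.714ms=2/7b
19) 4200.0ms=14b +600.0ms=2b
Σ=16b of 16 (200bpm 4/4) — PASS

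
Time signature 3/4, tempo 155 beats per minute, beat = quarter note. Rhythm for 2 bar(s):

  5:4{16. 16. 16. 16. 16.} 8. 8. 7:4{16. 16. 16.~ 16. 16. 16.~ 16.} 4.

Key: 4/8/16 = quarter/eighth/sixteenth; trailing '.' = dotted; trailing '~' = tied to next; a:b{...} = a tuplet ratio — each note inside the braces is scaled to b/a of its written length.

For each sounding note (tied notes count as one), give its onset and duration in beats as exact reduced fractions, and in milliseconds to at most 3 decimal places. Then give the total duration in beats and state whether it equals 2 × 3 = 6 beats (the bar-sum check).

1) 0.0ms=0b +116.129ms=3/10b
2) 116.129ms=3/10b +116.129ms=3/10b
3) 232.258ms=3/5b +116.129ms=3/10b
4) 348.387ms=9/10b +116.129ms=3/10b
5) 464.516ms=6/5b +116.129ms=3/10b
6) 580.645ms=3/2b +290.323ms=3/4b
7) 870.968ms=9/4b +290.323ms=3/4b
8) 1161.29ms=3b +82.949ms=3/14b
9) 1244.24ms=45/14b +82.949ms=3/14b
10) 1327.189ms=24/7b +165.899ms=3/7b
11) 1493.088ms=27/7b +82.949ms=3/14b
12) 1576.037ms=57/14b +165.899ms=3/7b
13) 1741.935ms=9/2b +580.645ms=3/2b
Σ=6b of 6 (155bpm 3/4) — PASS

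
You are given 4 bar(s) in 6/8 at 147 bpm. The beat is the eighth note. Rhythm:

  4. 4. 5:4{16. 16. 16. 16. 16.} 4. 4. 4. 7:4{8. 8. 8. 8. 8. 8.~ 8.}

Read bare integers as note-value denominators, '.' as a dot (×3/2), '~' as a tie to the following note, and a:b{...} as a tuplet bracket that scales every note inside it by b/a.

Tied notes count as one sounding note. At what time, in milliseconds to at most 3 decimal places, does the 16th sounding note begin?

1. 0.0ms @ 0 + 1224.49ms (3)
2. 1224.49ms @ 3 + 1224.49ms (3)
3. 2448.98ms @ 6 + 244.898ms (3/5)
4. 2693.878ms @ 33/5 + 244.898ms (3/5)
5. 2938.776ms @ 36/5 + 244.898ms (3/5)
6. 3183.673ms @ 39/5 + 244.898ms (3/5)
7. 3428.571ms @ 42/5 + 244.898ms (3/5)
8. 3673.469ms @ 9 + 1224.49ms (3)
9. 4897.959ms @ 12 + 1224.49ms (3)
10. 6122.449ms @ 15 + 1224.49ms (3)
11. 7346.939ms @ 18 + 349.854ms (6/7)
12. 7696.793ms @ 132/7 + 349.854ms (6/7)
13. 8046.647ms @ 138/7 + 349.854ms (6/7)
14. 8396.501ms @ 144/7 + 349.854ms (6/7)
15. 8746.356ms @ 150/7 + 349.854ms (6/7)
16. 9096.21ms @ 156/7 + 699.708ms (12/7)

note 16 onset = 156/7b = 9096.21ms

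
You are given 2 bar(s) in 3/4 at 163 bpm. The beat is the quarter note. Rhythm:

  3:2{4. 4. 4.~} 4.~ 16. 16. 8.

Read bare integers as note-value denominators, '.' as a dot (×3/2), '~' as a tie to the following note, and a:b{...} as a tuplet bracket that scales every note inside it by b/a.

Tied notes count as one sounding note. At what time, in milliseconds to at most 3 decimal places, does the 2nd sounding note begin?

1. 0.0ms @ 0 + 368.098ms (1)
2. 368.098ms @ 1 + 368.098ms (1)
3. 736.196ms @ 2 + 1058.282ms (23/8)
4. 1794.479ms @ 39/8 + 138.037ms (3/8)
5. 1932.515ms @ 21/4 + 276.074ms (3/4)

note 2 onset = 1b = 368.098ms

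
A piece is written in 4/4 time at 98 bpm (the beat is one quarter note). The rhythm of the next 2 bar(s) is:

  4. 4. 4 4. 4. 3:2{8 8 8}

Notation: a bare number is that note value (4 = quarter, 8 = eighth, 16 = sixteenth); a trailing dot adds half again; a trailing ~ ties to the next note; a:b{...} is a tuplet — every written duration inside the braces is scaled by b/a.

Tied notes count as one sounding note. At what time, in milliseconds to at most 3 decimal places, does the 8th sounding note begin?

1. 0.0ms @ 0 + 918.367ms (3/2)
2. 918.367ms @ 3/2 + 918.367ms (3/2)
3. 1836.735ms @ 3 + 612.245ms (1)
4. 2448.98ms @ 4 + 918.367ms (3/2)
5. 3367.347ms @ 11/2 + 918.367ms (3/2)
6. 4285.714ms @ 7 + 204.082ms (1/3)
7. 4489.796ms @ 22/3 + 204.082ms (1/3)
8. 4693.878ms @ 23/3 + 204.082ms (1/3)

note 8 onset = 23/3b = 4693.878ms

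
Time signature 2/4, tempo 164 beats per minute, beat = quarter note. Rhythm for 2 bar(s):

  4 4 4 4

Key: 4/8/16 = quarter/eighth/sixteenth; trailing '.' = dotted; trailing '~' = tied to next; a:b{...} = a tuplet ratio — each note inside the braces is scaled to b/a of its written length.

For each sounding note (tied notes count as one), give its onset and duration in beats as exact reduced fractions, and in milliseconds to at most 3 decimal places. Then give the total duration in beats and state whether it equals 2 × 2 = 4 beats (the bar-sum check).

1) 0.0ms=0b +365.854ms=1b
2) 365.854ms=1b +365.854ms=1b
3) 731.707ms=2b +365.854ms=1b
4) 1097.561ms=3b +365.854ms=1b
Σ=4b of 4 (164bpm 2/4) — PASS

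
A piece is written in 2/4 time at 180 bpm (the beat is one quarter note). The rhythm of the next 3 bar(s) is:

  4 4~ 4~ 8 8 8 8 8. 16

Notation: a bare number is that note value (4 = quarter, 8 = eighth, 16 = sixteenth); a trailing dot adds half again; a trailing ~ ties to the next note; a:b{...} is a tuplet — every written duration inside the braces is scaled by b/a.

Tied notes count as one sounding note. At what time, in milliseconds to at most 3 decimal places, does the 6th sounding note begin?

1. 0.0ms @ 0 + 333.333ms (1)
2. 333.333ms @ 1 + 833.333ms (5/2)
3. 1166.667ms @ 7/2 + 166.667ms (1/2)
4. 1333.333ms @ 4 + 166.667ms (1/2)
5. 1500.0ms @ 9/2 + 166.667ms (1/2)
6. 1666.667ms @ 5 + 250.0ms (3/4)
7. 1916.667ms @ 23/4 + 83.333ms (1/4)

note 6 onset = 5b = 1666.667ms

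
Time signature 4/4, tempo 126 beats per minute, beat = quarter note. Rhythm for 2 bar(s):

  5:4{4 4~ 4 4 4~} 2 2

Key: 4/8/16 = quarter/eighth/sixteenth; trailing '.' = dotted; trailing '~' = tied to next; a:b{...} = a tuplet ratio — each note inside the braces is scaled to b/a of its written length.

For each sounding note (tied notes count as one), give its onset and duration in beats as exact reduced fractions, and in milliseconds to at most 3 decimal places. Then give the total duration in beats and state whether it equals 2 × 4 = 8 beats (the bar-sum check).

1) 0.0ms=0b +380.952ms=4/5b
2) 380.952ms=4/5b +761.905ms=8/5b
3) 1142.857ms=12/5b +380.952ms=4/5b
4) 1523.81ms=16/5b +1333.333ms=14/5b
5) 2857.143ms=6b +952.381ms=2b
Σ=8b of 8 (126bpm 4/4) — PASS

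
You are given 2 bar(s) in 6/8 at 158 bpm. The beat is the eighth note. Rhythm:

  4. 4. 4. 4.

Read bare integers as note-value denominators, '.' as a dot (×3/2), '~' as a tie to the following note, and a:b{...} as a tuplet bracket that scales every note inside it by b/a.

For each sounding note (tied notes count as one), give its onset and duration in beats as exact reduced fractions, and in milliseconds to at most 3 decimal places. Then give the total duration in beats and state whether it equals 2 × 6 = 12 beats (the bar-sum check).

1) 0.0ms=0b +1139.241ms=3b
2) 1139.241ms=3b +1139.241ms=3b
3) 2278.481ms=6b +1139.241ms=3b
4) 3417.722ms=9b +1139.241ms=3b
Σ=12b of 12 (158bpm 6/8) — PASS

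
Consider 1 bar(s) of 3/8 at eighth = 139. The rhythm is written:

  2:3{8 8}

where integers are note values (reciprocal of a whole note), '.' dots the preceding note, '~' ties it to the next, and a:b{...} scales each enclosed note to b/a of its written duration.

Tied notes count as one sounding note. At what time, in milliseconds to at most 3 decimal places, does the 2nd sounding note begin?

note 2 onset = 3/2b = 647.482ms

1. 0.0ms @ 0 + 647.482ms (3/2)
2. 647.482ms @ 3/2 + 647.482ms (3/2)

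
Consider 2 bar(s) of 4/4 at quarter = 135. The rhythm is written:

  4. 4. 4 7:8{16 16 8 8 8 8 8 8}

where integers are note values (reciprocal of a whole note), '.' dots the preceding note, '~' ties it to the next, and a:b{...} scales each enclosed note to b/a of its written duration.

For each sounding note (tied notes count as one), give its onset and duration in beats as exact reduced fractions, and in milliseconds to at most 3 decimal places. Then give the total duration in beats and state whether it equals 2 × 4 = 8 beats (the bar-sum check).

1) 0.0ms=0b +666.667ms=3/2b
2) 666.667ms=3/2b +666.667ms=3/2b
3) 1333.333ms=3b +444.444ms=1b
4) 1777.778ms=4b +126.984ms=2/7b
5) 1904.762ms=30/7b +126.984ms=2/7b
6) 2031.746ms=32/7b +253.968ms=4/7b
7) 2285.714ms=36/7b +253.968ms=4/7b
8) 2539.683ms=40/7b +253.968ms=4/7b
9) 2793.651ms=44/7b +253.968ms=4/7b
10) 3047.619ms=48/7b +253.968ms=4/7b
11) 3301.587ms=52/7b +253.968ms=4/7b
Σ=8b of 8 (135bpm 4/4) — PASS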